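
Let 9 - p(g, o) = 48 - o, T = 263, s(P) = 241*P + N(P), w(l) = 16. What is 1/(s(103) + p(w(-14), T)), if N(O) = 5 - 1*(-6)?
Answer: 1/25058 ≈ 3.9907e-5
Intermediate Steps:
N(O) = 11 (N(O) = 5 + 6 = 11)
s(P) = 11 + 241*P (s(P) = 241*P + 11 = 11 + 241*P)
p(g, o) = -39 + o (p(g, o) = 9 - (48 - o) = 9 + (-48 + o) = -39 + o)
1/(s(103) + p(w(-14), T)) = 1/((11 + 241*103) + (-39 + 263)) = 1/((11 + 24823) + 224) = 1/(24834 + 224) = 1/25058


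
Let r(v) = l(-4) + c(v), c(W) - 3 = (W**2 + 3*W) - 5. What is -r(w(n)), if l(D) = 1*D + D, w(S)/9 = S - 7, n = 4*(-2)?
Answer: -17810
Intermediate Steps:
n = -8
w(S) = -63 + 9*S (w(S) = 9*(S - 7) = 9*(-7 + S) = -63 + 9*S)
l(D) = 2*D (l(D) = D + D = 2*D)
c(W) = -2 + W**2 + 3*W (c(W) = 3 + ((W**2 + 3*W) - 5) = 3 + (-5 + W**2 + 3*W) = -2 + W**2 + 3*W)
r(v) = -10 + v**2 + 3*v (r(v) = 2*(-4) + (-2 + v**2 + 3*v) = -8 + (-2 + v**2 + 3*v) = -10 + v**2 + 3*v)
-r(w(n)) = -(-10 + (-63 + 9*(-8))**2 + 3*(-63 + 9*(-8))) = -(-10 + (-63 - 72)**2 + 3*(-63 - 72)) = -(-10 + (-135)**2 + 3*(-135)) = -(-10 + 18225 - 405) = -1*17810 = -17810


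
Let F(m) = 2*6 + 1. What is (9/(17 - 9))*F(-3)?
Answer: 117/8 ≈ 14.625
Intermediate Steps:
F(m) = 13 (F(m) = 12 + 1 = 13)
(9/(17 - 9))*F(-3) = (9/(17 - 9))*13 = (9/8)*13 = 117/8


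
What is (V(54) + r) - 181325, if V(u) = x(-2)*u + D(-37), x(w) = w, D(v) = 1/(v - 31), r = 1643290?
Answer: 99406275/68 ≈ 1.4619e+6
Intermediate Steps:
D(v) = 1/(-31 + v)
V(u) = -1/68 - 2*u (V(u) = -2*u + 1/(-31 - 37) = -2*u + 1/(-68) = -2*u - 1/68 = -1/68 - 2*u)
(V(54) + r) - 181325 = ((-1/68 - 2*54) + 1643290) - 181325 = ((-1/68 - 108) + 1643290) - 181325 = (-7345/68 + 1643290) - 181325 = 111736375/68 - 181325 = 99406275/68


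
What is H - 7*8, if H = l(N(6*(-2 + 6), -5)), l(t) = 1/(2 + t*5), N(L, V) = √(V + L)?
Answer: -26378/471 + 5*√19/471 ≈ -55.958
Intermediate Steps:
N(L, V) = √(L + V)
l(t) = 1/(2 + 5*t)
H = 1/(2 + 5*√19) (H = 1/(2 + 5*√(6*(-2 + 6) - 5)) = 1/(2 + 5*√(6*4 - 5)) = 1/(2 + 5*√(24 - 5)) = 1/(2 + 5*√19) ≈ 0.042027)
H - 7*8 = (-2/471 + 5*√19/471) - 7*8 = (-2/471 + 5*√19/471) - 56 = -26378/471 + 5*√19/471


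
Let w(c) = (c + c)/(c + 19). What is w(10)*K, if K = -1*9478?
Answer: -189560/29 ≈ -6536.6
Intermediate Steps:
w(c) = 2*c/(19 + c) (w(c) = (2*c)/(19 + c) = 2*c/(19 + c))
K = -9478
w(10)*K = (2*10/(19 + 10))*(-9478) = (2*10/29)*(-9478) = (2*10*(1/29))*(-9478) = (20/29)*(-9478) = -189560/29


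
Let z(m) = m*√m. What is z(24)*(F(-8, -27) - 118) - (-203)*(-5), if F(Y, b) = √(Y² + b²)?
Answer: -1015 + 48*√6*(-118 + √793) ≈ -11578.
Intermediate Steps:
z(m) = m^(3/2)
z(24)*(F(-8, -27) - 118) - (-203)*(-5) = 24^(3/2)*(√((-8)² + (-27)²) - 118) - (-203)*(-5) = (48*√6)*(√(64 + 729) - 118) - 203*5 = (48*√6)*(√793 - 118) - 1015 = (48*√6)*(-118 + √793) - 1015 = 48*√6*(-118 + √793) - 1015 = -1015 + 48*√6*(-118 + √793)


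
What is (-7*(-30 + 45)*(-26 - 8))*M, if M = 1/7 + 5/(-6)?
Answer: -2465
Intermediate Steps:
M = -29/42 (M = 1*(⅐) + 5*(-⅙) = ⅐ - ⅚ = -29/42 ≈ -0.69048)
(-7*(-30 + 45)*(-26 - 8))*M = -7*(-30 + 45)*(-26 - 8)*(-29/42) = -105*(-34)*(-29/42) = -7*(-510)*(-29/42) = 3570*(-29/42) = -2465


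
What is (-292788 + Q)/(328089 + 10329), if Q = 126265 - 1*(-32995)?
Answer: -66764/169209 ≈ -0.39457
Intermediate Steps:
Q = 159260 (Q = 126265 + 32995 = 159260)
(-292788 + Q)/(328089 + 10329) = (-292788 + 159260)/(328089 + 10329) = -133528/338418 = -133528*1/338418 = -66764/169209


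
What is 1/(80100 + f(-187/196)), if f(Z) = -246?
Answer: 1/79854 ≈ 1.2523e-5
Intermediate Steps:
1/(80100 + f(-187/196)) = 1/(80100 - 246) = 1/79854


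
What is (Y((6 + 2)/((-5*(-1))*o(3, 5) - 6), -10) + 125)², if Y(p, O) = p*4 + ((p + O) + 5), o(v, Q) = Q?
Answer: 5382400/361 ≈ 14910.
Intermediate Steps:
Y(p, O) = 5 + O + 5*p (Y(p, O) = 4*p + ((O + p) + 5) = 4*p + (5 + O + p) = 5 + O + 5*p)
(Y((6 + 2)/((-5*(-1))*o(3, 5) - 6), -10) + 125)² = ((5 - 10 + 5*((6 + 2)/(-5*(-1)*5 - 6))) + 125)² = ((5 - 10 + 5*(8/(5*5 - 6))) + 125)² = ((5 - 10 + 5*(8/(25 - 6))) + 125)² = ((5 - 10 + 5*(8/19)) + 125)² = ((5 - 10 + 40/19) + 125)² = (-55/19 + 125)² = (2320/19)² = 5382400/361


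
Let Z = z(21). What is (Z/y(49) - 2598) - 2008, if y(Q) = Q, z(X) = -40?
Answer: -225734/49 ≈ -4606.8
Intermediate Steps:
Z = -40
(Z/y(49) - 2598) - 2008 = (-40/49 - 2598) - 2008 = -127342/49 - 2008 = -225734/49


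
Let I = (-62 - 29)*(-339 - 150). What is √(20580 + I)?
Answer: 3*√7231 ≈ 255.11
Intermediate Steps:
I = 44499 (I = -91*(-489) = 44499)
√(20580 + I) = √(20580 + 44499) = √65079 = 3*√7231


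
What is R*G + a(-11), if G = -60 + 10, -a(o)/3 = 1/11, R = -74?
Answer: 40697/11 ≈ 3699.7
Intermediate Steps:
a(o) = -3/11
G = -50
R*G + a(-11) = -74*(-50) - 3/11 = 3700 - 3/11 = 40697/11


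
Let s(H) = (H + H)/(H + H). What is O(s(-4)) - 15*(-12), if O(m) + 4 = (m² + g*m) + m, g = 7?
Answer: 185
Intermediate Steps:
s(H) = 1 (s(H) = (2*H)/((2*H)) = (2*H)*(1/(2*H)) = 1)
O(m) = -4 + m² + 8*m (O(m) = -4 + ((m² + 7*m) + m) = -4 + (m² + 8*m) = -4 + m² + 8*m)
O(s(-4)) - 15*(-12) = (-4 + 1² + 8*1) - 15*(-12) = (-4 + 1 + 8) + 180 = 5 + 180 = 185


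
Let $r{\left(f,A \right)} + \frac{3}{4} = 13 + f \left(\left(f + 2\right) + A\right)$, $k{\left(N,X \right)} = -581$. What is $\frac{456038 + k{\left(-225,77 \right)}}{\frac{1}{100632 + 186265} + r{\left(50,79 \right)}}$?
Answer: $\frac{174225662572}{2510253119} \approx 69.406$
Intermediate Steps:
$r{\left(f,A \right)} = \frac{49}{4} + f \left(2 + A + f\right)$ ($r{\left(f,A \right)} = - \frac{3}{4} + \left(13 + f \left(\left(f + 2\right) + A\right)\right) = - \frac{3}{4} + \left(13 + f \left(\left(2 + f\right) + A\right)\right) = - \frac{3}{4} + \left(13 + f \left(2 + A + f\right)\right) = \frac{49}{4} + f \left(2 + A + f\right)$)
$\frac{456038 + k{\left(-225,77 \right)}}{\frac{1}{100632 + 186265} + r{\left(50,79 \right)}} = \frac{456038 - 581}{\frac{1}{100632 + 186265} + \left(\frac{49}{4} + 50^{2} + 2 \cdot 50 + 79 \cdot 50\right)} = \frac{455457}{\frac{1}{286897} + \left(\frac{49}{4} + 2500 + 100 + 3950\right)} = \frac{455457}{\frac{1}{286897} + \frac{26249}{4}} = \frac{455457}{\frac{7530759357}{1147588}} = 455457 \cdot \frac{1147588}{7530759357} = \frac{174225662572}{2510253119}$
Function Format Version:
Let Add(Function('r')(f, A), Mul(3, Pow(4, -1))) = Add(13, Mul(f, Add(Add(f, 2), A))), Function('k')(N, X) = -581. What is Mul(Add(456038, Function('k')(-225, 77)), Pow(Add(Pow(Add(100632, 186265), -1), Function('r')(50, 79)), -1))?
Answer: Rational(174225662572, 2510253119) ≈ 69.406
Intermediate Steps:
Function('r')(f, A) = Add(Rational(49, 4), Mul(f, Add(2, A, f))) (Function('r')(f, A) = Add(Rational(-3, 4), Add(13, Mul(f, Add(Add(f, 2), A)))) = Add(Rational(-3, 4), Add(13, Mul(f, Add(Add(2, f), A)))) = Add(Rational(-3, 4), Add(13, Mul(f, Add(2, A, f)))) = Add(Rational(49, 4), Mul(f, Add(2, A, f))))
Mul(Add(456038, Function('k')(-225, 77)), Pow(Add(Pow(Add(100632, 186265), -1), Function('r')(50, 79)), -1)) = Mul(Add(456038, -581), Pow(Add(Pow(Add(100632, 186265), -1), Add(Rational(49, 4), Pow(50, 2), Mul(2, 50), Mul(79, 50))), -1)) = Mul(455457, Pow(Add(Pow(286897, -1), Add(Rational(49, 4), 2500, 100, 3950)), -1)) = Mul(455457, Pow(Add(Rational(1, 286897), Rational(26249, 4)), -1)) = Mul(455457, Pow(Rational(7530759357, 1147588), -1)) = Mul(455457, Rational(1147588, 7530759357)) = Rational(174225662572, 2510253119)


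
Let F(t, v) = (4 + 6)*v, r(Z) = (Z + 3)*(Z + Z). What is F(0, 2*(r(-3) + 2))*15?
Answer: 600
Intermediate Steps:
r(Z) = 2*Z*(3 + Z) (r(Z) = (3 + Z)*(2*Z) = 2*Z*(3 + Z))
F(t, v) = 10*v
F(0, 2*(r(-3) + 2))*15 = (10*(2*(2*(-3)*(3 - 3) + 2)))*15 = (10*(2*(2*(-3)*0 + 2)))*15 = (10*(2*(0 + 2)))*15 = (10*(2*2))*15 = (10*4)*15 = 40*15 = 600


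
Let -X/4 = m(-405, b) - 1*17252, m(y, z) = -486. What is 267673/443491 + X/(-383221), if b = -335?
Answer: 71111341301/169955064511 ≈ 0.41841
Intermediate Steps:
X = 70952 (X = -4*(-486 - 1*17252) = -4*(-486 - 17252) = -4*(-17738) = 70952)
267673/443491 + X/(-383221) = 267673/443491 + 70952/(-383221) = 267673*(1/443491) + 70952*(-1/383221) = 267673/443491 - 70952/383221 = 71111341301/169955064511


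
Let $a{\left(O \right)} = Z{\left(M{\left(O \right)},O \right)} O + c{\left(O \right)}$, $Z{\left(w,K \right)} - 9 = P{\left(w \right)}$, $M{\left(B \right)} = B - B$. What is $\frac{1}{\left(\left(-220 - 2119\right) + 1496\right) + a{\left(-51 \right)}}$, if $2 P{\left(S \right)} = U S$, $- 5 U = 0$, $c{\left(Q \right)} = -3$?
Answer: $- \frac{1}{1305} \approx -0.00076628$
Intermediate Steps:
$U = 0$ ($U = \left(- \frac{1}{5}\right) 0 = 0$)
$M{\left(B \right)} = 0$
$P{\left(S \right)} = 0$ ($P{\left(S \right)} = \frac{0 S}{2} = \frac{1}{2} \cdot 0 = 0$)
$Z{\left(w,K \right)} = 9$ ($Z{\left(w,K \right)} = 9 + 0 = 9$)
$a{\left(O \right)} = -3 + 9 O$ ($a{\left(O \right)} = 9 O - 3 = -3 + 9 O$)
$\frac{1}{\left(\left(-220 - 2119\right) + 1496\right) + a{\left(-51 \right)}} = \frac{1}{\left(\left(-220 - 2119\right) + 1496\right) + \left(-3 + 9 \left(-51\right)\right)} = \frac{1}{\left(-2339 + 1496\right) - 462} = \frac{1}{-843 - 462} = \frac{1}{-1305} = - \frac{1}{1305}$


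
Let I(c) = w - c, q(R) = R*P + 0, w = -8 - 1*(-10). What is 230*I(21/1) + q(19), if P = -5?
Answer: -4465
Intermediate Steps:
w = 2 (w = -8 + 10 = 2)
q(R) = -5*R (q(R) = R*(-5) + 0 = -5*R + 0 = -5*R)
I(c) = 2 - c
230*I(21/1) + q(19) = 230*(2 - 21/1) - 5*19 = 230*(2 - 21) - 95 = 230*(-19) - 95 = -4370 - 95 = -4465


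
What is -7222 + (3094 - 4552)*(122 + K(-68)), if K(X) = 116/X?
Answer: -3104384/17 ≈ -1.8261e+5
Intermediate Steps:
-7222 + (3094 - 4552)*(122 + K(-68)) = -7222 + (3094 - 4552)*(122 + 116/(-68)) = -7222 - 1458*(122 + 116*(-1/68)) = -7222 - 1458*(122 - 29/17) = -7222 - 1458*2045/17 = -7222 - 2981610/17 = -3104384/17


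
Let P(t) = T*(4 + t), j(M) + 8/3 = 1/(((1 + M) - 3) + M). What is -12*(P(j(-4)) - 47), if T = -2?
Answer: 2968/5 ≈ 593.60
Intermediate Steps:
j(M) = -8/3 + 1/(-2 + 2*M) (j(M) = -8/3 + 1/(((1 + M) - 3) + M) = -8/3 + 1/((-2 + M) + M) = -8/3 + 1/(-2 + 2*M))
P(t) = -8 - 2*t (P(t) = -2*(4 + t) = -8 - 2*t)
-12*(P(j(-4)) - 47) = -12*((-8 - (19 - 16*(-4))/(3*(-1 - 4))) - 47) = -12*((-8 - (19 + 64)/(3*(-5))) - 47) = -12*((-8 - (-1)*83/(3*5)) - 47) = -12*((-8 - 2*(-83/30)) - 47) = -12*((-8 + 83/15) - 47) = -12*(-37/15 - 47) = -12*(-742/15) = 2968/5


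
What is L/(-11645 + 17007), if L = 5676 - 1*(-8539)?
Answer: 14215/5362 ≈ 2.6511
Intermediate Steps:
L = 14215 (L = 5676 + 8539 = 14215)
L/(-11645 + 17007) = 14215/(-11645 + 17007) = 14215/5362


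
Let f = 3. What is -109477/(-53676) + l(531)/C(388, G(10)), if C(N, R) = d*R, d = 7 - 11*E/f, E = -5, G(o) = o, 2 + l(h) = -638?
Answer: -496385/1019844 ≈ -0.48673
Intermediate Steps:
l(h) = -640 (l(h) = -2 - 638 = -640)
d = 76/3 (d = 7 - (-55)/3 = 7 - 11*(-5/3) = 7 + 55/3 = 76/3 ≈ 25.333)
C(N, R) = 76*R/3
-109477/(-53676) + l(531)/C(388, G(10)) = -109477/(-53676) - 640/((76/3)*10) = -109477*(-1/53676) - 640/760/3 = 109477/53676 - 640*3/760 = 109477/53676 - 48/19 = -496385/1019844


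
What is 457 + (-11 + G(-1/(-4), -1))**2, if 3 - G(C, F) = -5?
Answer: 466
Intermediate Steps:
G(C, F) = 8 (G(C, F) = 3 - 1*(-5) = 3 + 5 = 8)
457 + (-11 + G(-1/(-4), -1))**2 = 457 + (-11 + 8)**2 = 457 + (-3)**2 = 457 + 9 = 466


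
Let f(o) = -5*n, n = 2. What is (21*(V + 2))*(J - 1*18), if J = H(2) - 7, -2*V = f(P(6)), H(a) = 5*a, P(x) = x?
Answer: -2205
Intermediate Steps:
f(o) = -10 (f(o) = -5*2 = -10)
V = 5 (V = -1/2*(-10) = 5)
J = 3 (J = 5*2 - 7 = 10 - 7 = 3)
(21*(V + 2))*(J - 1*18) = (21*(5 + 2))*(3 - 1*18) = (21*7)*(3 - 18) = 147*(-15) = -2205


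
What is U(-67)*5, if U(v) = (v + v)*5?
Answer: -3350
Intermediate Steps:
U(v) = 10*v (U(v) = (2*v)*5 = 10*v)
U(-67)*5 = (10*(-67))*5 = -670*5 = -3350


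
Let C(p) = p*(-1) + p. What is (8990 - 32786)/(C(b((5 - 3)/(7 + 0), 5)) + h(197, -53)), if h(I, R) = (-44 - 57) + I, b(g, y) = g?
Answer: -1983/8 ≈ -247.88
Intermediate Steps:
h(I, R) = -101 + I
C(p) = 0 (C(p) = -p + p = 0)
(8990 - 32786)/(C(b((5 - 3)/(7 + 0), 5)) + h(197, -53)) = (8990 - 32786)/(0 + (-101 + 197)) = -23796/(0 + 96) = -23796/96 = -23796*1/96 = -1983/8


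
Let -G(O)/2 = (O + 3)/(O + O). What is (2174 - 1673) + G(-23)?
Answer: 11503/23 ≈ 500.13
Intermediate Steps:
G(O) = -(3 + O)/O (G(O) = -2*(O + 3)/(O + O) = -2*(3 + O)/(2*O) = -2*(3 + O)*1/(2*O) = -(3 + O)/O)
(2174 - 1673) + G(-23) = (2174 - 1673) + (-3 - 1*(-23))/(-23) = 501 - (-3 + 23)/23 = 501 - 1/23*20 = 501 - 20/23 = 11503/23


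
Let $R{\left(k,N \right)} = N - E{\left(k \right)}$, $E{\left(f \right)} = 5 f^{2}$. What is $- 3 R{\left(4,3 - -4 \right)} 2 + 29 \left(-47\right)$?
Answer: $-925$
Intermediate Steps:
$R{\left(k,N \right)} = N - 5 k^{2}$
$- 3 R{\left(4,3 - -4 \right)} 2 + 29 \left(-47\right) = - 3 \left(\left(3 - -4\right) - 5 \cdot 4^{2}\right) 2 + 29 \left(-47\right) = - 3 \left(\left(3 + 4\right) - 80\right) 2 - 1363 = - 3 \left(7 - 80\right) 2 - 1363 = \left(-3\right) \left(-73\right) 2 - 1363 = 219 \cdot 2 - 1363 = 438 - 1363 = -925$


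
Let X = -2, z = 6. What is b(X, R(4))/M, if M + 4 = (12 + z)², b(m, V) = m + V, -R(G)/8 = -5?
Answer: 19/160 ≈ 0.11875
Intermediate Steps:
R(G) = 40 (R(G) = -8*(-5) = 40)
b(m, V) = V + m
M = 320 (M = -4 + (12 + 6)² = -4 + 18² = -4 + 324 = 320)
b(X, R(4))/M = (40 - 2)/320 = 38*(1/320) = 19/160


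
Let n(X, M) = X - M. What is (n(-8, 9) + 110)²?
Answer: 8649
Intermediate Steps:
(n(-8, 9) + 110)² = ((-8 - 1*9) + 110)² = ((-8 - 9) + 110)² = (-17 + 110)² = 93² = 8649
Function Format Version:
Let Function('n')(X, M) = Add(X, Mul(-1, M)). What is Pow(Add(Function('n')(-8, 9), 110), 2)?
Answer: 8649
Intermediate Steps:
Pow(Add(Function('n')(-8, 9), 110), 2) = Pow(Add(Add(-8, Mul(-1, 9)), 110), 2) = Pow(Add(Add(-8, -9), 110), 2) = Pow(Add(-17, 110), 2) = Pow(93, 2) = 8649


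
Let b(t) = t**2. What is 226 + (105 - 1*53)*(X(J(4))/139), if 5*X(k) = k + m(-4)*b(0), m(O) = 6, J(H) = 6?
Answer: 157382/695 ≈ 226.45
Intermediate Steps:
X(k) = k/5 (X(k) = (k + 6*0**2)/5 = (k + 6*0)/5 = (k + 0)/5 = k/5)
226 + (105 - 1*53)*(X(J(4))/139) = 226 + (105 - 1*53)*(((1/5)*6)/139) = 226 + (105 - 53)*((6/5)*(1/139)) = 226 + 52*(6/695) = 226 + 312/695 = 157382/695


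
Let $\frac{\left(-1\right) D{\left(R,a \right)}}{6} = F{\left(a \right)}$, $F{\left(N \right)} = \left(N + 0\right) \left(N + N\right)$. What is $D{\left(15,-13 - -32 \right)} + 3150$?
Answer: $-1182$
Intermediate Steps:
$F{\left(N \right)} = 2 N^{2}$ ($F{\left(N \right)} = N 2 N = 2 N^{2}$)
$D{\left(R,a \right)} = - 12 a^{2}$ ($D{\left(R,a \right)} = - 6 \cdot 2 a^{2} = - 12 a^{2}$)
$D{\left(15,-13 - -32 \right)} + 3150 = - 12 \left(-13 - -32\right)^{2} + 3150 = - 12 \left(-13 + 32\right)^{2} + 3150 = - 12 \cdot 19^{2} + 3150 = \left(-12\right) 361 + 3150 = -4332 + 3150 = -1182$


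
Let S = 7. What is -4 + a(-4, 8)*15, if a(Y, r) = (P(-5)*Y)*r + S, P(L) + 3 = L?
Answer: 3941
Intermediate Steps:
P(L) = -3 + L
a(Y, r) = 7 - 8*Y*r (a(Y, r) = ((-3 - 5)*Y)*r + 7 = (-8*Y)*r + 7 = -8*Y*r + 7 = 7 - 8*Y*r)
-4 + a(-4, 8)*15 = -4 + (7 - 8*(-4)*8)*15 = -4 + (7 + 256)*15 = -4 + 263*15 = -4 + 3945 = 3941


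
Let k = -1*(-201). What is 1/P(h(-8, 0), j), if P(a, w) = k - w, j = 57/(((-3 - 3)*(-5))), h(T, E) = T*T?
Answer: 10/1991 ≈ 0.0050226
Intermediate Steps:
h(T, E) = T²
j = 19/10 (j = 57/((-6*(-5))) = 57/30 = 57*(1/30) = 19/10 ≈ 1.9000)
k = 201
P(a, w) = 201 - w
1/P(h(-8, 0), j) = 1/(201 - 1*19/10) = 1/(201 - 19/10) = 1/(1991/10) = 10/1991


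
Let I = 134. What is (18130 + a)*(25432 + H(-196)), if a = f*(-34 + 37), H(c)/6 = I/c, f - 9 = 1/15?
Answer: 113116360062/245 ≈ 4.6170e+8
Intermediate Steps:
f = 136/15 (f = 9 + 1/15 = 136/15 ≈ 9.0667)
H(c) = 804/c (H(c) = 6*(134/c) = 804/c)
a = 136/5 (a = 136*(-34 + 37)/15 = (136/15)*3 = 136/5 ≈ 27.200)
(18130 + a)*(25432 + H(-196)) = (18130 + 136/5)*(25432 + 804/(-196)) = 90786*(25432 + 804*(-1/196))/5 = 90786*(25432 - 201/49)/5 = (90786/5)*(1245967/49) = 113116360062/245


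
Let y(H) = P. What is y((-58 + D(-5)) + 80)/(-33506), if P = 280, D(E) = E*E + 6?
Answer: -140/16753 ≈ -0.0083567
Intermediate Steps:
D(E) = 6 + E² (D(E) = E² + 6 = 6 + E²)
y(H) = 280
y((-58 + D(-5)) + 80)/(-33506) = 280/(-33506) = 280*(-1/33506) = -140/16753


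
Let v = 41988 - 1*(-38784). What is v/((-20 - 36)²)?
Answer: 20193/784 ≈ 25.756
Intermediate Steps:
v = 80772 (v = 41988 + 38784 = 80772)
v/((-20 - 36)²) = 80772/((-20 - 36)²) = 80772/((-56)²) = 80772/3136 = 80772*(1/3136) = 20193/784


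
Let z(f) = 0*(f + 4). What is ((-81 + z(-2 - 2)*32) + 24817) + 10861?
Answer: 35597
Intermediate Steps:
z(f) = 0 (z(f) = 0*(4 + f) = 0)
((-81 + z(-2 - 2)*32) + 24817) + 10861 = ((-81 + 0*32) + 24817) + 10861 = ((-81 + 0) + 24817) + 10861 = (-81 + 24817) + 10861 = 24736 + 10861 = 35597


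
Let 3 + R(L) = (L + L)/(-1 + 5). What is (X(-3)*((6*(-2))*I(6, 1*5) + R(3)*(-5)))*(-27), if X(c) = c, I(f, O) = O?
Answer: -8505/2 ≈ -4252.5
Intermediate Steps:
R(L) = -3 + L/2 (R(L) = -3 + (L + L)/(-1 + 5) = -3 + (2*L)/4 = -3 + (2*L)*(¼) = -3 + L/2)
(X(-3)*((6*(-2))*I(6, 1*5) + R(3)*(-5)))*(-27) = -3*((6*(-2))*(1*5) + (-3 + (½)*3)*(-5))*(-27) = -3*(-12*5 + (-3 + 3/2)*(-5))*(-27) = -3*(-60 - 3/2*(-5))*(-27) = -3*(-60 + 15/2)*(-27) = -3*(-105/2)*(-27) = (315/2)*(-27) = -8505/2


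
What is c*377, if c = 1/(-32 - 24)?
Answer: -377/56 ≈ -6.7321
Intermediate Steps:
c = -1/56 (c = 1/(-56) = -1/56 ≈ -0.017857)
c*377 = -1/56*377 = -377/56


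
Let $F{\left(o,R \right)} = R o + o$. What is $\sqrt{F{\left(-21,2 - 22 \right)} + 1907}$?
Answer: $\sqrt{2306} \approx 48.021$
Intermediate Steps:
$F{\left(o,R \right)} = o + R o$
$\sqrt{F{\left(-21,2 - 22 \right)} + 1907} = \sqrt{- 21 \left(1 + \left(2 - 22\right)\right) + 1907} = \sqrt{- 21 \left(1 - 20\right) + 1907} = \sqrt{\left(-21\right) \left(-19\right) + 1907} = \sqrt{399 + 1907} = \sqrt{2306}$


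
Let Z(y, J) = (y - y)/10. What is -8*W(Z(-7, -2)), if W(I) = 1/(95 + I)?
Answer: -8/95 ≈ -0.084211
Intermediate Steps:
Z(y, J) = 0 (Z(y, J) = 0*(1/10) = 0)
-8*W(Z(-7, -2)) = -8/(95 + 0) = -8/95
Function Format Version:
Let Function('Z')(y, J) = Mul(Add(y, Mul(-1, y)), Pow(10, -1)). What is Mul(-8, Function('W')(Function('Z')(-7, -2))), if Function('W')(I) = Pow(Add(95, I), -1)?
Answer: Rational(-8, 95) ≈ -0.084211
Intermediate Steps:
Function('Z')(y, J) = 0 (Function('Z')(y, J) = Mul(0, Rational(1, 10)) = 0)
Mul(-8, Function('W')(Function('Z')(-7, -2))) = Mul(-8, Pow(Add(95, 0), -1)) = Mul(-8, Pow(95, -1)) = Mul(-8, Rational(1, 95)) = Rational(-8, 95)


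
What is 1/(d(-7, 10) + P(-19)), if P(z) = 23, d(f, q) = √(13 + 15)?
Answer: 23/501 - 2*√7/501 ≈ 0.035346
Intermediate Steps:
d(f, q) = 2*√7 (d(f, q) = √28 = 2*√7)
1/(d(-7, 10) + P(-19)) = 1/(2*√7 + 23) = 1/(23 + 2*√7)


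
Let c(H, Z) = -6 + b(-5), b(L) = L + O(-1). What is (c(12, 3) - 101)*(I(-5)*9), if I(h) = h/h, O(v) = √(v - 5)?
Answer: -1008 + 9*I*√6 ≈ -1008.0 + 22.045*I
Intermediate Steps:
O(v) = √(-5 + v)
b(L) = L + I*√6 (b(L) = L + √(-5 - 1) = L + √(-6) = L + I*√6)
I(h) = 1
c(H, Z) = -11 + I*√6 (c(H, Z) = -6 + (-5 + I*√6) = -11 + I*√6)
(c(12, 3) - 101)*(I(-5)*9) = ((-11 + I*√6) - 101)*(1*9) = (-112 + I*√6)*9 = -1008 + 9*I*√6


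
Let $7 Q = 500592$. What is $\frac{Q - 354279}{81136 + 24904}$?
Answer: $- \frac{1979361}{742280} \approx -2.6666$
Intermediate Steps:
$Q = \frac{500592}{7}$ ($Q = \frac{1}{7} \cdot 500592 = \frac{500592}{7} \approx 71513.0$)
$\frac{Q - 354279}{81136 + 24904} = \frac{\frac{500592}{7} - 354279}{81136 + 24904} = - \frac{1979361}{7 \cdot 106040} = \left(- \frac{1979361}{7}\right) \frac{1}{106040} = - \frac{1979361}{742280}$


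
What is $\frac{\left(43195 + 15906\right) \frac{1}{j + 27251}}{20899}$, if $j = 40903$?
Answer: $\frac{59101}{1424350446} \approx 4.1493 \cdot 10^{-5}$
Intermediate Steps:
$\frac{\left(43195 + 15906\right) \frac{1}{j + 27251}}{20899} = \frac{\left(43195 + 15906\right) \frac{1}{40903 + 27251}}{20899} = \frac{59101}{68154} \cdot \frac{1}{20899} = \frac{59101}{1424350446}$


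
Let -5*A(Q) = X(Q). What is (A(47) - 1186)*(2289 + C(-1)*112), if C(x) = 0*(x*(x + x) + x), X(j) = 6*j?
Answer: -14219268/5 ≈ -2.8439e+6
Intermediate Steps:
A(Q) = -6*Q/5
C(x) = 0 (C(x) = 0*(x*(2*x) + x) = 0*(2*x**2 + x) = 0*(x + 2*x**2) = 0)
(A(47) - 1186)*(2289 + C(-1)*112) = (-6/5*47 - 1186)*(2289 + 0*112) = (-282/5 - 1186)*(2289 + 0) = -6212/5*2289 = -14219268/5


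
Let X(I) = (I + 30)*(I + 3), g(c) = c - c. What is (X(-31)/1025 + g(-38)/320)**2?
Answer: 784/1050625 ≈ 0.00074622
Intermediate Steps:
g(c) = 0
X(I) = (3 + I)*(30 + I) (X(I) = (30 + I)*(3 + I) = (3 + I)*(30 + I))
(X(-31)/1025 + g(-38)/320)**2 = ((90 + (-31)**2 + 33*(-31))/1025 + 0/320)**2 = ((90 + 961 - 1023)*(1/1025) + 0*(1/320))**2 = (28*(1/1025) + 0)**2 = (28/1025 + 0)**2 = (28/1025)**2 = 784/1050625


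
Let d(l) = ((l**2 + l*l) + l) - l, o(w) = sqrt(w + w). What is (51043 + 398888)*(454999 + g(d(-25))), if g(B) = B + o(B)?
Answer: 205303065369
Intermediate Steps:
o(w) = sqrt(2)*sqrt(w) (o(w) = sqrt(2*w) = sqrt(2)*sqrt(w))
d(l) = 2*l**2 (d(l) = ((l**2 + l**2) + l) - l = (2*l**2 + l) - l = (l + 2*l**2) - l = 2*l**2)
g(B) = B + sqrt(2)*sqrt(B)
(51043 + 398888)*(454999 + g(d(-25))) = (51043 + 398888)*(454999 + (2*(-25)**2 + sqrt(2)*sqrt(2*(-25)**2))) = 449931*(454999 + (2*625 + sqrt(2)*sqrt(2*625))) = 449931*(454999 + (1250 + sqrt(2)*sqrt(1250))) = 449931*(454999 + (1250 + sqrt(2)*(25*sqrt(2)))) = 449931*(454999 + (1250 + 50)) = 449931*(454999 + 1300) = 449931*456299 = 205303065369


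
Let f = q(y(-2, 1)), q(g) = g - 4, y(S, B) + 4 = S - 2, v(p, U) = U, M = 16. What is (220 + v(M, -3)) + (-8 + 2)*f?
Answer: 289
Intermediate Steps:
y(S, B) = -6 + S (y(S, B) = -4 + (S - 2) = -4 + (-2 + S) = -6 + S)
q(g) = -4 + g
f = -12 (f = -4 + (-6 - 2) = -4 - 8 = -12)
(220 + v(M, -3)) + (-8 + 2)*f = (220 - 3) + (-8 + 2)*(-12) = 217 - 6*(-12) = 217 + 72 = 289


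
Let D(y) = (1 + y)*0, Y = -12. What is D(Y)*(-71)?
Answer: 0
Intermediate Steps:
D(y) = 0
D(Y)*(-71) = 0*(-71) = 0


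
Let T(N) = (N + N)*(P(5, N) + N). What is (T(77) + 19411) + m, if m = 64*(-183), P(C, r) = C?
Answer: 20327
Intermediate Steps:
m = -11712
T(N) = 2*N*(5 + N) (T(N) = (N + N)*(5 + N) = (2*N)*(5 + N) = 2*N*(5 + N))
(T(77) + 19411) + m = (2*77*(5 + 77) + 19411) - 11712 = (2*77*82 + 19411) - 11712 = (12628 + 19411) - 11712 = 32039 - 11712 = 20327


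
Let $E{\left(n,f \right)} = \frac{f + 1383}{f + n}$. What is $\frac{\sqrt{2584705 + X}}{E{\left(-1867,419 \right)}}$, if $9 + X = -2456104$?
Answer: $- \frac{8688 \sqrt{893}}{901} \approx -288.15$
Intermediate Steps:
$X = -2456113$ ($X = -9 - 2456104 = -2456113$)
$E{\left(n,f \right)} = \frac{1383 + f}{f + n}$
$\frac{\sqrt{2584705 + X}}{E{\left(-1867,419 \right)}} = \frac{\sqrt{2584705 - 2456113}}{\frac{1}{419 - 1867} \left(1383 + 419\right)} = \frac{\sqrt{128592}}{\frac{1}{-1448} \cdot 1802} = \frac{12 \sqrt{893}}{\left(- \frac{1}{1448}\right) 1802} = \frac{12 \sqrt{893}}{- \frac{901}{724}} = 12 \sqrt{893} \left(- \frac{724}{901}\right) = - \frac{8688 \sqrt{893}}{901}$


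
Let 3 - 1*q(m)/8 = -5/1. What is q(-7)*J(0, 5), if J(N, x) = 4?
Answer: 256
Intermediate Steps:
q(m) = 64 (q(m) = 24 - (-40)/1 = 24 - (-40) = 24 - 8*(-5) = 24 + 40 = 64)
q(-7)*J(0, 5) = 64*4 = 256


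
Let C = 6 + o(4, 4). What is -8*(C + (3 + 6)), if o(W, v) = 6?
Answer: -168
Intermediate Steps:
C = 12 (C = 6 + 6 = 12)
-8*(C + (3 + 6)) = -8*(12 + (3 + 6)) = -8*(12 + 9) = -8*21 = -168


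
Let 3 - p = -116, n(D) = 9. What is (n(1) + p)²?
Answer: 16384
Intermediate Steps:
p = 119 (p = 3 - 1*(-116) = 3 + 116 = 119)
(n(1) + p)² = (9 + 119)² = 128² = 16384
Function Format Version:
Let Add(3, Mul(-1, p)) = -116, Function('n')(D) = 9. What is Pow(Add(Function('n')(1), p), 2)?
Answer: 16384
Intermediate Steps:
p = 119 (p = Add(3, Mul(-1, -116)) = Add(3, 116) = 119)
Pow(Add(Function('n')(1), p), 2) = Pow(Add(9, 119), 2) = Pow(128, 2) = 16384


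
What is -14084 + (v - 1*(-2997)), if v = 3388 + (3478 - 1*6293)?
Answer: -10514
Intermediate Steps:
v = 573 (v = 3388 + (3478 - 6293) = 3388 - 2815 = 573)
-14084 + (v - 1*(-2997)) = -14084 + (573 - 1*(-2997)) = -14084 + (573 + 2997) = -14084 + 3570 = -10514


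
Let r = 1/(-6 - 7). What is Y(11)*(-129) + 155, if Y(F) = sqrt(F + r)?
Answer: 155 - 129*sqrt(1846)/13 ≈ -271.35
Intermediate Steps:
r = -1/13 (r = 1/(-13) = -1/13 ≈ -0.076923)
Y(F) = sqrt(-1/13 + F) (Y(F) = sqrt(F - 1/13) = sqrt(-1/13 + F))
Y(11)*(-129) + 155 = (sqrt(-13 + 169*11)/13)*(-129) + 155 = (sqrt(-13 + 1859)/13)*(-129) + 155 = (sqrt(1846)/13)*(-129) + 155 = -129*sqrt(1846)/13 + 155 = 155 - 129*sqrt(1846)/13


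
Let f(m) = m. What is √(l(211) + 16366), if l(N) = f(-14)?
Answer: 4*√1022 ≈ 127.88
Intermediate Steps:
l(N) = -14
√(l(211) + 16366) = √(-14 + 16366) = √16352 = 4*√1022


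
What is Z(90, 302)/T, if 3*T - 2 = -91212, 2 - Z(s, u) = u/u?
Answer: -3/91210 ≈ -3.2891e-5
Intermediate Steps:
Z(s, u) = 1 (Z(s, u) = 2 - u/u = 2 - 1*1 = 2 - 1 = 1)
T = -91210/3 (T = 2/3 + (1/3)*(-91212) = 2/3 - 30404 = -91210/3 ≈ -30403.)
Z(90, 302)/T = 1/(-91210/3) = 1*(-3/91210) = -3/91210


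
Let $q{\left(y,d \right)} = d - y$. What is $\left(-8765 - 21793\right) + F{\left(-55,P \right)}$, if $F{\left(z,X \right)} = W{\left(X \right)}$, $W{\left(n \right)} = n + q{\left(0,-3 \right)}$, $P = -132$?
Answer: $-30693$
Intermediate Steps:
$W{\left(n \right)} = -3 + n$ ($W{\left(n \right)} = n - 3 = -3 + n$)
$F{\left(z,X \right)} = -3 + X$
$\left(-8765 - 21793\right) + F{\left(-55,P \right)} = \left(-8765 - 21793\right) - 135 = -30558 - 135 = -30693$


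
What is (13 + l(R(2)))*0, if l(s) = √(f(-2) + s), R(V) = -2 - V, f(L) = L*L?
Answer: 0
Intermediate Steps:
f(L) = L²
l(s) = √(4 + s) (l(s) = √((-2)² + s) = √(4 + s))
(13 + l(R(2)))*0 = (13 + √(4 + (-2 - 1*2)))*0 = (13 + √(4 + (-2 - 2)))*0 = (13 + √(4 - 4))*0 = (13 + √0)*0 = (13 + 0)*0 = 13*0 = 0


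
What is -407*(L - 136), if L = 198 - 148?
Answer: 35002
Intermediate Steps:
L = 50
-407*(L - 136) = -407*(50 - 136) = -407*(-86) = 35002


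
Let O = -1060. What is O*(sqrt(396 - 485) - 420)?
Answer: 445200 - 1060*I*sqrt(89) ≈ 4.452e+5 - 10000.0*I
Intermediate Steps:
O*(sqrt(396 - 485) - 420) = -1060*(sqrt(396 - 485) - 420) = -1060*(sqrt(-89) - 420) = -1060*(I*sqrt(89) - 420) = -1060*(-420 + I*sqrt(89)) = 445200 - 1060*I*sqrt(89)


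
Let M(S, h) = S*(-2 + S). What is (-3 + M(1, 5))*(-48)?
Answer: 192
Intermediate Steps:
(-3 + M(1, 5))*(-48) = (-3 + 1*(-2 + 1))*(-48) = (-3 + 1*(-1))*(-48) = (-3 - 1)*(-48) = -4*(-48) = 192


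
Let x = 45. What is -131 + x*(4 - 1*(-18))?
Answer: 859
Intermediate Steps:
-131 + x*(4 - 1*(-18)) = -131 + 45*(4 - 1*(-18)) = -131 + 45*(4 + 18) = -131 + 45*22 = -131 + 990 = 859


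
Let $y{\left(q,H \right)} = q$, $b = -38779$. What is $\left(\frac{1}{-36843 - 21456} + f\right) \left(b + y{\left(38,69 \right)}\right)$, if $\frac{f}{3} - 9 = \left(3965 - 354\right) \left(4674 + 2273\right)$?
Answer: $- \frac{169972291701114061}{58299} \approx -2.9155 \cdot 10^{12}$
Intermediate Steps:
$f = 75256878$ ($f = 27 + 3 \left(3965 - 354\right) \left(4674 + 2273\right) = 27 + 3 \cdot 3611 \cdot 6947 = 27 + 3 \cdot 25085617 = 27 + 75256851 = 75256878$)
$\left(\frac{1}{-36843 - 21456} + f\right) \left(b + y{\left(38,69 \right)}\right) = \left(\frac{1}{-36843 - 21456} + 75256878\right) \left(-38779 + 38\right) = \left(\frac{1}{-58299} + 75256878\right) \left(-38741\right) = \left(- \frac{1}{58299} + 75256878\right) \left(-38741\right) = \frac{4387400730521}{58299} \left(-38741\right) = - \frac{169972291701114061}{58299}$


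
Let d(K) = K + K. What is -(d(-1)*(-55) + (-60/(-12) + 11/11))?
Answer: -116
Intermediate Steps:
d(K) = 2*K
-(d(-1)*(-55) + (-60/(-12) + 11/11)) = -((2*(-1))*(-55) + (-60/(-12) + 11/11)) = -(-2*(-55) + (-60*(-1/12) + 11*(1/11))) = -(110 + (5 + 1)) = -(110 + 6) = -1*116 = -116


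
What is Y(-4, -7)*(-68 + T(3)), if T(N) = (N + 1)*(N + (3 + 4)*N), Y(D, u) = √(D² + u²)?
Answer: 28*√65 ≈ 225.74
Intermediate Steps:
T(N) = 8*N*(1 + N) (T(N) = (1 + N)*(N + 7*N) = (1 + N)*(8*N) = 8*N*(1 + N))
Y(-4, -7)*(-68 + T(3)) = √((-4)² + (-7)²)*(-68 + 8*3*(1 + 3)) = √(16 + 49)*(-68 + 8*3*4) = √65*(-68 + 96) = √65*28 = 28*√65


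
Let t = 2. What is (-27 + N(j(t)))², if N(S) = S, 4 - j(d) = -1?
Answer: 484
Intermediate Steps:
j(d) = 5 (j(d) = 4 - 1*(-1) = 4 + 1 = 5)
(-27 + N(j(t)))² = (-27 + 5)² = (-22)² = 484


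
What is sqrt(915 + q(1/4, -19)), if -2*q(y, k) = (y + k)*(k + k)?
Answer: sqrt(2235)/2 ≈ 23.638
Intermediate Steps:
q(y, k) = -k*(k + y) (q(y, k) = -(y + k)*(k + k)/2 = -(k + y)*2*k/2 = -k*(k + y))
sqrt(915 + q(1/4, -19)) = sqrt(915 - 1*(-19)*(-19 + 1/4)) = sqrt(915 - 1*(-19)*(-75/4)) = sqrt(915 - 1425/4) = sqrt(2235/4) = sqrt(2235)/2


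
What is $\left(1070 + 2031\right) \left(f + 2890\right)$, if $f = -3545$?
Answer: $-2031155$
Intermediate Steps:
$\left(1070 + 2031\right) \left(f + 2890\right) = \left(1070 + 2031\right) \left(-3545 + 2890\right) = 3101 \left(-655\right) = -2031155$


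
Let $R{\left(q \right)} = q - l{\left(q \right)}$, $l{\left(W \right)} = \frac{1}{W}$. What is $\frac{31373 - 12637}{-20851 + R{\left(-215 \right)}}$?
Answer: $- \frac{4028240}{4529189} \approx -0.8894$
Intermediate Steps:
$R{\left(q \right)} = q - \frac{1}{q}$
$\frac{31373 - 12637}{-20851 + R{\left(-215 \right)}} = \frac{31373 - 12637}{-20851 - \frac{46224}{215}} = \frac{18736}{-20851 - \frac{46224}{215}} = \frac{18736}{- \frac{4529189}{215}} = 18736 \left(- \frac{215}{4529189}\right) = - \frac{4028240}{4529189}$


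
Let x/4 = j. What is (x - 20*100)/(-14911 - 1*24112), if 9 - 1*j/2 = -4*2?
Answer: 1864/39023 ≈ 0.047767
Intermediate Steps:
j = 34 (j = 18 - (-8)*2 = 18 - 2*(-8) = 18 + 16 = 34)
x = 136 (x = 4*34 = 136)
(x - 20*100)/(-14911 - 1*24112) = (136 - 20*100)/(-14911 - 1*24112) = (136 - 2000)/(-14911 - 24112) = -1864/(-39023) = -1864*(-1/39023) = 1864/39023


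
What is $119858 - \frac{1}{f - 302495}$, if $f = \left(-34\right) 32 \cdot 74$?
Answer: $\frac{45906453007}{383007} \approx 1.1986 \cdot 10^{5}$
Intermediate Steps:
$f = -80512$ ($f = \left(-1088\right) 74 = -80512$)
$119858 - \frac{1}{f - 302495} = 119858 - \frac{1}{-80512 - 302495} = 119858 - \frac{1}{-383007} = 119858 - - \frac{1}{383007} = 119858 + \frac{1}{383007} = \frac{45906453007}{383007}$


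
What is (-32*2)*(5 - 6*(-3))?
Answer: -1472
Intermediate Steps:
(-32*2)*(5 - 6*(-3)) = -64*(5 + 18) = -64*23 = -1472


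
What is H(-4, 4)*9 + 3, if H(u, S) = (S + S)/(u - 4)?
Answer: -6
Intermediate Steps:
H(u, S) = 2*S/(-4 + u) (H(u, S) = (2*S)/(-4 + u) = 2*S/(-4 + u))
H(-4, 4)*9 + 3 = (2*4/(-4 - 4))*9 + 3 = (2*4/(-8))*9 + 3 = (2*4*(-⅛))*9 + 3 = -1*9 + 3 = -9 + 3 = -6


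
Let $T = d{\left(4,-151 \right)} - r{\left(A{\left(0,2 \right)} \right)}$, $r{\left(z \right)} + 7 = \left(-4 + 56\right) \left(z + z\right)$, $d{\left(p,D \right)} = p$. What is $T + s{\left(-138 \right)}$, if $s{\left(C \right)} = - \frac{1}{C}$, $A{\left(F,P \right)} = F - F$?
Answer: $\frac{1519}{138} \approx 11.007$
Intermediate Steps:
$A{\left(F,P \right)} = 0$
$r{\left(z \right)} = -7 + 104 z$ ($r{\left(z \right)} = -7 + \left(-4 + 56\right) \left(z + z\right) = -7 + 52 \cdot 2 z = -7 + 104 z$)
$T = 11$ ($T = 4 - \left(-7 + 104 \cdot 0\right) = 4 - \left(-7 + 0\right) = 4 - -7 = 4 + 7 = 11$)
$T + s{\left(-138 \right)} = 11 - \frac{1}{-138} = 11 - - \frac{1}{138} = 11 + \frac{1}{138} = \frac{1519}{138}$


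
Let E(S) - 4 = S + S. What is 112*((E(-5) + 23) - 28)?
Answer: -1232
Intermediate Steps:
E(S) = 4 + 2*S (E(S) = 4 + (S + S) = 4 + 2*S)
112*((E(-5) + 23) - 28) = 112*(((4 + 2*(-5)) + 23) - 28) = 112*(((4 - 10) + 23) - 28) = 112*((-6 + 23) - 28) = 112*(17 - 28) = 112*(-11) = -1232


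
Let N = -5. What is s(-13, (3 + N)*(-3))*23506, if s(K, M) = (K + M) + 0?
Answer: -164542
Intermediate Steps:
s(K, M) = K + M
s(-13, (3 + N)*(-3))*23506 = (-13 + (3 - 5)*(-3))*23506 = (-13 - 2*(-3))*23506 = (-13 + 6)*23506 = -7*23506 = -164542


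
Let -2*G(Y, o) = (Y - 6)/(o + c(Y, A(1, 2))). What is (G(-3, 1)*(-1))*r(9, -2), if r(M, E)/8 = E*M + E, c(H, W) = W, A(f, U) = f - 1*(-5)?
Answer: 720/7 ≈ 102.86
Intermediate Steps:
A(f, U) = 5 + f (A(f, U) = f + 5 = 5 + f)
G(Y, o) = -(-6 + Y)/(2*(6 + o)) (G(Y, o) = -(Y - 6)/(2*(o + (5 + 1))) = -(-6 + Y)/(2*(o + 6)) = -(-6 + Y)/(2*(6 + o)))
r(M, E) = 8*E + 8*E*M (r(M, E) = 8*(E*M + E) = 8*(E + E*M) = 8*E + 8*E*M)
(G(-3, 1)*(-1))*r(9, -2) = (((6 - 1*(-3))/(2*(6 + 1)))*(-1))*(8*(-2)*(1 + 9)) = (((½)*(6 + 3)/7)*(-1))*(8*(-2)*10) = (((½)*(⅐)*9)*(-1))*(-160) = ((9/14)*(-1))*(-160) = -9/14*(-160) = 720/7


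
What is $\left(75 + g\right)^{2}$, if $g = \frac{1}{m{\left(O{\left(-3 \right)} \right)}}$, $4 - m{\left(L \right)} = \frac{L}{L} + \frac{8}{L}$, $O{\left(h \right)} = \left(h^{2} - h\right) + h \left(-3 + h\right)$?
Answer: $\frac{9548100}{1681} \approx 5680.0$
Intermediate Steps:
$O{\left(h \right)} = h^{2} - h + h \left(-3 + h\right)$
$m{\left(L \right)} = 3 - \frac{8}{L}$ ($m{\left(L \right)} = 4 - \left(\frac{L}{L} + \frac{8}{L}\right) = 4 - \left(1 + \frac{8}{L}\right) = 3 - \frac{8}{L}$)
$g = \frac{15}{41}$ ($g = \frac{1}{3 - \frac{8}{2 \left(-3\right) \left(-2 - 3\right)}} = \frac{1}{3 - \frac{8}{2 \left(-3\right) \left(-5\right)}} = \frac{1}{3 - \frac{8}{30}} = \frac{1}{3 - \frac{4}{15}} = \frac{1}{\frac{41}{15}} = \frac{15}{41} \approx 0.36585$)
$\left(75 + g\right)^{2} = \left(75 + \frac{15}{41}\right)^{2} = \left(\frac{3090}{41}\right)^{2} = \frac{9548100}{1681}$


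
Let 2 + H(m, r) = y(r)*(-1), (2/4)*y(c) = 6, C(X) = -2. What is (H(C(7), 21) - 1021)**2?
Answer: 1071225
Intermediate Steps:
y(c) = 12 (y(c) = 2*6 = 12)
H(m, r) = -14 (H(m, r) = -2 + 12*(-1) = -2 - 12 = -14)
(H(C(7), 21) - 1021)**2 = (-14 - 1021)**2 = (-1035)**2 = 1071225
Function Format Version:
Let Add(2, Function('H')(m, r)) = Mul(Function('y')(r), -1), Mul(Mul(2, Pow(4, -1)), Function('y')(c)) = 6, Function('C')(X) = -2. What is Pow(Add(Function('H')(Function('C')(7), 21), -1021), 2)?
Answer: 1071225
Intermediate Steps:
Function('y')(c) = 12 (Function('y')(c) = Mul(2, 6) = 12)
Function('H')(m, r) = -14 (Function('H')(m, r) = Add(-2, Mul(12, -1)) = Add(-2, -12) = -14)
Pow(Add(Function('H')(Function('C')(7), 21), -1021), 2) = Pow(Add(-14, -1021), 2) = Pow(-1035, 2) = 1071225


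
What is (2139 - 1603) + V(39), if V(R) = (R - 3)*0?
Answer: 536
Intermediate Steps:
V(R) = 0 (V(R) = (-3 + R)*0 = 0)
(2139 - 1603) + V(39) = (2139 - 1603) + 0 = 536 + 0 = 536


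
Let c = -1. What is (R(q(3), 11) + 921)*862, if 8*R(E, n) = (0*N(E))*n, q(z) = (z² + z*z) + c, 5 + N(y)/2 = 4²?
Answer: 793902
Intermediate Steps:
N(y) = 22 (N(y) = -10 + 2*4² = -10 + 2*16 = -10 + 32 = 22)
q(z) = -1 + 2*z² (q(z) = (z² + z*z) - 1 = (z² + z²) - 1 = 2*z² - 1 = -1 + 2*z²)
R(E, n) = 0 (R(E, n) = ((0*22)*n)/8 = (0*n)/8 = (⅛)*0 = 0)
(R(q(3), 11) + 921)*862 = (0 + 921)*862 = 921*862 = 793902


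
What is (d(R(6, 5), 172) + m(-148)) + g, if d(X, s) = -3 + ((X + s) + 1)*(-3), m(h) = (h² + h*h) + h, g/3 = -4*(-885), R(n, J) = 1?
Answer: 53755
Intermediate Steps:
g = 10620 (g = 3*(-4*(-885)) = 3*3540 = 10620)
m(h) = h + 2*h² (m(h) = (h² + h²) + h = 2*h² + h = h + 2*h²)
d(X, s) = -6 - 3*X - 3*s (d(X, s) = -3 + (1 + X + s)*(-3) = -3 + (-3 - 3*X - 3*s) = -6 - 3*X - 3*s)
(d(R(6, 5), 172) + m(-148)) + g = ((-6 - 3*1 - 3*172) - 148*(1 + 2*(-148))) + 10620 = ((-6 - 3 - 516) - 148*(1 - 296)) + 10620 = (-525 - 148*(-295)) + 10620 = (-525 + 43660) + 10620 = 43135 + 10620 = 53755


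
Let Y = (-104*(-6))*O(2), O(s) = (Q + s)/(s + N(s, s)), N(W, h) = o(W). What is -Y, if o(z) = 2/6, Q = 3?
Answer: -9360/7 ≈ -1337.1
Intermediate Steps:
o(z) = ⅓ (o(z) = 2*(⅙) = ⅓)
N(W, h) = ⅓
O(s) = (3 + s)/(⅓ + s) (O(s) = (3 + s)/(s + ⅓) = (3 + s)/(⅓ + s))
Y = 9360/7 (Y = (-104*(-6))*(3*(3 + 2)/(1 + 3*2)) = 624*(3*5/(1 + 6)) = 624*(3*5/7) = 624*(3*(⅐)*5) = 624*(15/7) = 9360/7 ≈ 1337.1)
-Y = -1*9360/7 = -9360/7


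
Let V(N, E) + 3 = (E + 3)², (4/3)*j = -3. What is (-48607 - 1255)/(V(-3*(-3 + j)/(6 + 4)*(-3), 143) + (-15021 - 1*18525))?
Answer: 49862/12233 ≈ 4.0760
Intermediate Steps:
j = -9/4 (j = (¾)*(-3) = -9/4 ≈ -2.2500)
V(N, E) = -3 + (3 + E)² (V(N, E) = -3 + (E + 3)² = -3 + (3 + E)²)
(-48607 - 1255)/(V(-3*(-3 + j)/(6 + 4)*(-3), 143) + (-15021 - 1*18525)) = (-48607 - 1255)/((-3 + (3 + 143)²) + (-15021 - 1*18525)) = -49862/((-3 + 146²) + (-15021 - 18525)) = -49862/((-3 + 21316) - 33546) = -49862/(21313 - 33546) = -49862/(-12233) = -49862*(-1/12233) = 49862/12233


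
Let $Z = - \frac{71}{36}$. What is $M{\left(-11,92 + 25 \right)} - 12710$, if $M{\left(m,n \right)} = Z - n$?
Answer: $- \frac{461843}{36} \approx -12829.0$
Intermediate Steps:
$Z = - \frac{71}{36}$ ($Z = \left(-71\right) \frac{1}{36} = - \frac{71}{36} \approx -1.9722$)
$M{\left(m,n \right)} = - \frac{71}{36} - n$
$M{\left(-11,92 + 25 \right)} - 12710 = \left(- \frac{71}{36} - \left(92 + 25\right)\right) - 12710 = \left(- \frac{71}{36} - 117\right) - 12710 = - \frac{4283}{36} - 12710 = - \frac{461843}{36}$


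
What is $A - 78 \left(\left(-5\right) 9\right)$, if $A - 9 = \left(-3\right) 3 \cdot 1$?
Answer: $3510$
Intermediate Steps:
$A = 0$ ($A = 9 + \left(-3\right) 3 \cdot 1 = 9 - 9 = 0$)
$A - 78 \left(\left(-5\right) 9\right) = 0 - 78 \left(\left(-5\right) 9\right) = 0 - -3510 = 0 + 3510 = 3510$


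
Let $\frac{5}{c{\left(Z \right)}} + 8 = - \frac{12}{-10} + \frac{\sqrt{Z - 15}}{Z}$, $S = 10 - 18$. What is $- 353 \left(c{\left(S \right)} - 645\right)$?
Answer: $\frac{16995169115}{74559} - \frac{353000 i \sqrt{23}}{74559} \approx 2.2794 \cdot 10^{5} - 22.706 i$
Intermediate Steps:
$S = -8$ ($S = 10 - 18 = -8$)
$c{\left(Z \right)} = \frac{5}{- \frac{34}{5} + \frac{\sqrt{-15 + Z}}{Z}}$ ($c{\left(Z \right)} = \frac{5}{-8 + \left(- \frac{12}{-10} + \frac{\sqrt{Z - 15}}{Z}\right)} = \frac{5}{-8 + \left(\left(-12\right) \left(- \frac{1}{10}\right) + \frac{\sqrt{-15 + Z}}{Z}\right)} = \frac{5}{-8 + \left(\frac{6}{5} + \frac{\sqrt{-15 + Z}}{Z}\right)} = \frac{5}{- \frac{34}{5} + \frac{\sqrt{-15 + Z}}{Z}}$)
$- 353 \left(c{\left(S \right)} - 645\right) = - 353 \left(\left(-25\right) \left(-8\right) \frac{1}{- 5 \sqrt{-15 - 8} + 34 \left(-8\right)} - 645\right) = - 353 \left(\left(-25\right) \left(-8\right) \frac{1}{- 5 \sqrt{-23} - 272} - 645\right) = - 353 \left(\left(-25\right) \left(-8\right) \frac{1}{- 5 i \sqrt{23} - 272} - 645\right) = - 353 \left(\left(-25\right) \left(-8\right) \frac{1}{-272 - 5 i \sqrt{23}} - 645\right) = - 353 \left(\frac{200}{-272 - 5 i \sqrt{23}} - 645\right) = - 353 \left(-645 + \frac{200}{-272 - 5 i \sqrt{23}}\right) = 227685 - \frac{70600}{-272 - 5 i \sqrt{23}}$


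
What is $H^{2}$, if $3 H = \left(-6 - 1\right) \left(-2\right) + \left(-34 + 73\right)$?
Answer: $\frac{2809}{9} \approx 312.11$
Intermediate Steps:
$H = \frac{53}{3}$ ($H = \frac{\left(-6 - 1\right) \left(-2\right) + \left(-34 + 73\right)}{3} = \frac{\left(-7\right) \left(-2\right) + 39}{3} = \frac{14 + 39}{3} = \frac{1}{3} \cdot 53 = \frac{53}{3} \approx 17.667$)
$H^{2} = \left(\frac{53}{3}\right)^{2} = \frac{2809}{9}$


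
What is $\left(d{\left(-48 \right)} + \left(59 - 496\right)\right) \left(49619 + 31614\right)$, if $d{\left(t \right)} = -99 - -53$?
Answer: $-39235539$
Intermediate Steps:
$d{\left(t \right)} = -46$ ($d{\left(t \right)} = -99 + 53 = -46$)
$\left(d{\left(-48 \right)} + \left(59 - 496\right)\right) \left(49619 + 31614\right) = \left(-46 + \left(59 - 496\right)\right) \left(49619 + 31614\right) = \left(-46 + \left(59 - 496\right)\right) 81233 = \left(-46 - 437\right) 81233 = \left(-483\right) 81233 = -39235539$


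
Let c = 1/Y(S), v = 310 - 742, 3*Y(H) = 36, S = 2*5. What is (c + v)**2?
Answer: 26863489/144 ≈ 1.8655e+5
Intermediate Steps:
S = 10
Y(H) = 12 (Y(H) = (1/3)*36 = 12)
v = -432
c = 1/12 ≈ 0.083333
(c + v)**2 = (1/12 - 432)**2 = (-5183/12)**2 = 26863489/144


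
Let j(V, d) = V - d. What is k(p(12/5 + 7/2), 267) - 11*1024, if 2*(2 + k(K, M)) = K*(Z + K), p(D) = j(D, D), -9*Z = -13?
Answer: -11266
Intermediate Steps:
Z = 13/9 (Z = -⅑*(-13) = 13/9 ≈ 1.4444)
p(D) = 0 (p(D) = D - D = 0)
k(K, M) = -2 + K*(13/9 + K)/2 (k(K, M) = -2 + (K*(13/9 + K))/2 = -2 + K*(13/9 + K)/2)
k(p(12/5 + 7/2), 267) - 11*1024 = (-2 + (½)*0² + (13/18)*0) - 11*1024 = (-2 + (½)*0 + 0) - 11264 = (-2 + 0 + 0) - 11264 = -2 - 11264 = -11266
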